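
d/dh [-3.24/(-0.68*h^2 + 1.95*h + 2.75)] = (6.318 - 4.4064*h)/(-0.68*h^2 + 1.95*h + 2.75)^2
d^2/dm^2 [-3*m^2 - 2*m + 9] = -6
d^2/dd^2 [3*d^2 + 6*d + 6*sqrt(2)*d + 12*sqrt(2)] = 6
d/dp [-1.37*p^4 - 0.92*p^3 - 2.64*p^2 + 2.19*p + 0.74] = -5.48*p^3 - 2.76*p^2 - 5.28*p + 2.19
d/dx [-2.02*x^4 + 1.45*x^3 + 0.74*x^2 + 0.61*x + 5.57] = -8.08*x^3 + 4.35*x^2 + 1.48*x + 0.61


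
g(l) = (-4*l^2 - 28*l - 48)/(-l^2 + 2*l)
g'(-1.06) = 14.95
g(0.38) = -96.19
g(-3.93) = -0.01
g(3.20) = 46.50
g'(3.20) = -39.32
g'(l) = (-8*l - 28)/(-l^2 + 2*l) + (2*l - 2)*(-4*l^2 - 28*l - 48)/(-l^2 + 2*l)^2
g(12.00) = 8.00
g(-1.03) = 7.50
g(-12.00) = 1.71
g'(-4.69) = -0.25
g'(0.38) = 143.34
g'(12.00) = -0.43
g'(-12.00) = -0.14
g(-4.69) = 0.15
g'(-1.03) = 16.09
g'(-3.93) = -0.15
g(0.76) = -75.97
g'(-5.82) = -0.27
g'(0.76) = 2.53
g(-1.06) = 7.03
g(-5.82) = 0.45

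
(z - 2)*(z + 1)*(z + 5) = z^3 + 4*z^2 - 7*z - 10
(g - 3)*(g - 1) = g^2 - 4*g + 3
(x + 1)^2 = x^2 + 2*x + 1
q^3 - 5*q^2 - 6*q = q*(q - 6)*(q + 1)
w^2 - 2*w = w*(w - 2)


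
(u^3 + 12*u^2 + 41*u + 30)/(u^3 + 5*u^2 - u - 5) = (u + 6)/(u - 1)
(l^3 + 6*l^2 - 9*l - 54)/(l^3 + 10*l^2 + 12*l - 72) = (l^2 - 9)/(l^2 + 4*l - 12)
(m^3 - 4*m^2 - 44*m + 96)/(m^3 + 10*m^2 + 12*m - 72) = (m - 8)/(m + 6)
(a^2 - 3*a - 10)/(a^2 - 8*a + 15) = (a + 2)/(a - 3)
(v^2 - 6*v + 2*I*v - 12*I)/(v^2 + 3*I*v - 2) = (v - 6)/(v + I)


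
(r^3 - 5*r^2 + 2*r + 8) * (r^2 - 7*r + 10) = r^5 - 12*r^4 + 47*r^3 - 56*r^2 - 36*r + 80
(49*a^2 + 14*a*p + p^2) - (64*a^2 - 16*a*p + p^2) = -15*a^2 + 30*a*p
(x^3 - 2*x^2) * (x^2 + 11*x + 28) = x^5 + 9*x^4 + 6*x^3 - 56*x^2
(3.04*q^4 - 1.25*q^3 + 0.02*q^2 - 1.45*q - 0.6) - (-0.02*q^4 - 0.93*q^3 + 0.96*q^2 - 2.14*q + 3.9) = 3.06*q^4 - 0.32*q^3 - 0.94*q^2 + 0.69*q - 4.5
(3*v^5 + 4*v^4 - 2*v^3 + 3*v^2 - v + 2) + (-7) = 3*v^5 + 4*v^4 - 2*v^3 + 3*v^2 - v - 5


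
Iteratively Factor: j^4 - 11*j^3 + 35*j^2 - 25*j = (j - 1)*(j^3 - 10*j^2 + 25*j) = j*(j - 1)*(j^2 - 10*j + 25) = j*(j - 5)*(j - 1)*(j - 5)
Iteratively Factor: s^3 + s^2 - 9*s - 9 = (s + 3)*(s^2 - 2*s - 3) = (s - 3)*(s + 3)*(s + 1)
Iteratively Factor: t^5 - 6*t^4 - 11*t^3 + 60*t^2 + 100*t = (t - 5)*(t^4 - t^3 - 16*t^2 - 20*t) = (t - 5)*(t + 2)*(t^3 - 3*t^2 - 10*t) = (t - 5)*(t + 2)^2*(t^2 - 5*t) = t*(t - 5)*(t + 2)^2*(t - 5)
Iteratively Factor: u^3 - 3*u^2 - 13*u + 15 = (u + 3)*(u^2 - 6*u + 5) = (u - 1)*(u + 3)*(u - 5)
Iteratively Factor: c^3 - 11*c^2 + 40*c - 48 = (c - 3)*(c^2 - 8*c + 16) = (c - 4)*(c - 3)*(c - 4)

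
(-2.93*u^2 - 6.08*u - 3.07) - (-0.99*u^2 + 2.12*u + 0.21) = -1.94*u^2 - 8.2*u - 3.28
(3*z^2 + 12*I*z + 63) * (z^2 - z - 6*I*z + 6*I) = 3*z^4 - 3*z^3 - 6*I*z^3 + 135*z^2 + 6*I*z^2 - 135*z - 378*I*z + 378*I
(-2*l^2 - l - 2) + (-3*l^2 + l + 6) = 4 - 5*l^2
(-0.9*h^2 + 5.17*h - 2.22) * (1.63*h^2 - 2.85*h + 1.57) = -1.467*h^4 + 10.9921*h^3 - 19.7661*h^2 + 14.4439*h - 3.4854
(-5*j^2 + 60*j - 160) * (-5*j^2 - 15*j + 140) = 25*j^4 - 225*j^3 - 800*j^2 + 10800*j - 22400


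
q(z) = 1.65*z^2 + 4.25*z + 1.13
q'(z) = 3.3*z + 4.25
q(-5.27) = 24.56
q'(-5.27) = -13.14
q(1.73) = 13.42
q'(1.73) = 9.96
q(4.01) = 44.70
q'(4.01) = 17.48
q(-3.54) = 6.76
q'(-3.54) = -7.43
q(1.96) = 15.80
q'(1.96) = 10.72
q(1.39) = 10.23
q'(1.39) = 8.84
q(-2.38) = 0.36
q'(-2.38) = -3.60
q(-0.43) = -0.39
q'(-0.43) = 2.83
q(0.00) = 1.13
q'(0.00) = 4.25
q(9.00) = 173.03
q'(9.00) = 33.95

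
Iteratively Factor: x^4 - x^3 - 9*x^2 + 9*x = (x - 3)*(x^3 + 2*x^2 - 3*x) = (x - 3)*(x + 3)*(x^2 - x) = (x - 3)*(x - 1)*(x + 3)*(x)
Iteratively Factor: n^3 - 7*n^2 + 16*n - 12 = (n - 2)*(n^2 - 5*n + 6) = (n - 2)^2*(n - 3)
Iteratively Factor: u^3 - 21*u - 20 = (u + 1)*(u^2 - u - 20) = (u + 1)*(u + 4)*(u - 5)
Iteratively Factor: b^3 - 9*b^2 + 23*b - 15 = (b - 3)*(b^2 - 6*b + 5) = (b - 5)*(b - 3)*(b - 1)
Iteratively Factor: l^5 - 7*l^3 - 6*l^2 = (l + 2)*(l^4 - 2*l^3 - 3*l^2) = (l + 1)*(l + 2)*(l^3 - 3*l^2) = l*(l + 1)*(l + 2)*(l^2 - 3*l) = l*(l - 3)*(l + 1)*(l + 2)*(l)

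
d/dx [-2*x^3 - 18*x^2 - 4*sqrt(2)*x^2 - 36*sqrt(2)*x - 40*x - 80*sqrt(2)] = -6*x^2 - 36*x - 8*sqrt(2)*x - 36*sqrt(2) - 40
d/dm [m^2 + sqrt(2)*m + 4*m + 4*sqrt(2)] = 2*m + sqrt(2) + 4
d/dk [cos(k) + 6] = -sin(k)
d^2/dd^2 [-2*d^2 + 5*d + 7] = -4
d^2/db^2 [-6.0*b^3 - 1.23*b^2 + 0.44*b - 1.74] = -36.0*b - 2.46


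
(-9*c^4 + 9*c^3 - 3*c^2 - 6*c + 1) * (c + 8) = -9*c^5 - 63*c^4 + 69*c^3 - 30*c^2 - 47*c + 8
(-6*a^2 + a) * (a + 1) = -6*a^3 - 5*a^2 + a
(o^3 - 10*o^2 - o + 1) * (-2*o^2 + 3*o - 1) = -2*o^5 + 23*o^4 - 29*o^3 + 5*o^2 + 4*o - 1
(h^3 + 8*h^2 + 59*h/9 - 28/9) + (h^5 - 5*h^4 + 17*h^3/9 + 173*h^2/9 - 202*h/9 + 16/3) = h^5 - 5*h^4 + 26*h^3/9 + 245*h^2/9 - 143*h/9 + 20/9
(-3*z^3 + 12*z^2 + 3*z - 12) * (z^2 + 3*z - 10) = -3*z^5 + 3*z^4 + 69*z^3 - 123*z^2 - 66*z + 120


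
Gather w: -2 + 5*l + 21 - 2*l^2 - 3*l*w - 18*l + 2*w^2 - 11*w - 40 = -2*l^2 - 13*l + 2*w^2 + w*(-3*l - 11) - 21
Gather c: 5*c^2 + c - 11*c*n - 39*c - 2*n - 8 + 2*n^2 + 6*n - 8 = 5*c^2 + c*(-11*n - 38) + 2*n^2 + 4*n - 16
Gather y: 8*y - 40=8*y - 40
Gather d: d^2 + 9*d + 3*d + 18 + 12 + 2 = d^2 + 12*d + 32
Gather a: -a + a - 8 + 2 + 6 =0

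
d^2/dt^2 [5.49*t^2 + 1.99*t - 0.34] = 10.9800000000000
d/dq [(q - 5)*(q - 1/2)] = 2*q - 11/2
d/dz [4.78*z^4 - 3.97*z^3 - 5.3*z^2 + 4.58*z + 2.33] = 19.12*z^3 - 11.91*z^2 - 10.6*z + 4.58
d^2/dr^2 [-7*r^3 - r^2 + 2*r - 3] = -42*r - 2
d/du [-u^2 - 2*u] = -2*u - 2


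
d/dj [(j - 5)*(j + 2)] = 2*j - 3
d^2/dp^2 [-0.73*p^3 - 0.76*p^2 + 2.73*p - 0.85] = -4.38*p - 1.52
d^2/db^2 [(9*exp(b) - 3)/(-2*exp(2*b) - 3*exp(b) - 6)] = (-36*exp(4*b) + 102*exp(3*b) + 702*exp(2*b) + 45*exp(b) - 378)*exp(b)/(8*exp(6*b) + 36*exp(5*b) + 126*exp(4*b) + 243*exp(3*b) + 378*exp(2*b) + 324*exp(b) + 216)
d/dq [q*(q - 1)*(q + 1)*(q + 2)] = 4*q^3 + 6*q^2 - 2*q - 2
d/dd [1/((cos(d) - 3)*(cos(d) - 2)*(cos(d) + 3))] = (3*cos(d)^2 - 4*cos(d) - 9)*sin(d)/((cos(d) - 3)^2*(cos(d) - 2)^2*(cos(d) + 3)^2)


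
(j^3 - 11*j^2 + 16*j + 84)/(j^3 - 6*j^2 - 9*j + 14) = (j - 6)/(j - 1)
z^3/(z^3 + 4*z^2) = z/(z + 4)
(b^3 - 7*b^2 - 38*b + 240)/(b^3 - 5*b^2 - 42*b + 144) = (b - 5)/(b - 3)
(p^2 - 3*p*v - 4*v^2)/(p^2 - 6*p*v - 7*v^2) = (p - 4*v)/(p - 7*v)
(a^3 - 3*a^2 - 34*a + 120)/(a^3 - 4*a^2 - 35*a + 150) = (a - 4)/(a - 5)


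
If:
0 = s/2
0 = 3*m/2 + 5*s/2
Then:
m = 0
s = 0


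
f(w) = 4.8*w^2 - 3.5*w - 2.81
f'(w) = 9.6*w - 3.5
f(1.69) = 4.98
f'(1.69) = 12.72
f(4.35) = 72.79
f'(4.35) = 38.26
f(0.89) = -2.12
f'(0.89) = 5.04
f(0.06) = -3.00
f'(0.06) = -2.92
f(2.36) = 15.66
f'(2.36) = 19.16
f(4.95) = 97.48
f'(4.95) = 44.02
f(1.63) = 4.24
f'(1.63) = 12.15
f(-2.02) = 23.85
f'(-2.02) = -22.89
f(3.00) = 29.89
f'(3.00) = 25.30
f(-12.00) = 730.39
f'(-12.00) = -118.70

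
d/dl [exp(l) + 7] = exp(l)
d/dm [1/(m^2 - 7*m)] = (7 - 2*m)/(m^2*(m - 7)^2)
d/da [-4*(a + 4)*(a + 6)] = -8*a - 40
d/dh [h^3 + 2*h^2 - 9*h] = 3*h^2 + 4*h - 9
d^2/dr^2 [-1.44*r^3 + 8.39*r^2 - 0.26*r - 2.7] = 16.78 - 8.64*r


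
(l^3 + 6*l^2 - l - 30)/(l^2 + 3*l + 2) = (l^3 + 6*l^2 - l - 30)/(l^2 + 3*l + 2)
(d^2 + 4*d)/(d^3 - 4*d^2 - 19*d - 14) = d*(d + 4)/(d^3 - 4*d^2 - 19*d - 14)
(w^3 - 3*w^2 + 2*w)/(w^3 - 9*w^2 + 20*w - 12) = w/(w - 6)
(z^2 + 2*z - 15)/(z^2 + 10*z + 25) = (z - 3)/(z + 5)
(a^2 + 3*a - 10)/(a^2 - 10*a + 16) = (a + 5)/(a - 8)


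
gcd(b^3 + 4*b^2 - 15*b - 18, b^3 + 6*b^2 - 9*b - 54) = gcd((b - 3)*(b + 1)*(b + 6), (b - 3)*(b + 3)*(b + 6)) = b^2 + 3*b - 18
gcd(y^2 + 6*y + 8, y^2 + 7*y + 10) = y + 2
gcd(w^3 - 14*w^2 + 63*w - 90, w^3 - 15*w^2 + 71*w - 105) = w^2 - 8*w + 15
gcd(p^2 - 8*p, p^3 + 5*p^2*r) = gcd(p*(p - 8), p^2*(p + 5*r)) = p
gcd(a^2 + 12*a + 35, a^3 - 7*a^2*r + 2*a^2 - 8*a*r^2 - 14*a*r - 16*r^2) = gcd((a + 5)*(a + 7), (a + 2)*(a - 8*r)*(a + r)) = 1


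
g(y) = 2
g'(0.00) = 0.00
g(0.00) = 2.00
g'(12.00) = 0.00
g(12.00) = 2.00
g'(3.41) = 0.00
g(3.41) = 2.00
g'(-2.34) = 0.00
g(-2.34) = 2.00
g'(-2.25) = 0.00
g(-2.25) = 2.00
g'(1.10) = 0.00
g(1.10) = 2.00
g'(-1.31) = 0.00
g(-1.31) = 2.00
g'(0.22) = 0.00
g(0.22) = 2.00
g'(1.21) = 0.00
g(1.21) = 2.00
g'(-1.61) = 0.00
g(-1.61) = 2.00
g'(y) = 0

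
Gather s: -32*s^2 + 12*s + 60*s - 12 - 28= -32*s^2 + 72*s - 40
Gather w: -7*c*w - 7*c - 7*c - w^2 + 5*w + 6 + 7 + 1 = -14*c - w^2 + w*(5 - 7*c) + 14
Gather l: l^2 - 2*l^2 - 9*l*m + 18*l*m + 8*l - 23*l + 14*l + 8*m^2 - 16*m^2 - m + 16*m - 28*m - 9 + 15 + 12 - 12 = -l^2 + l*(9*m - 1) - 8*m^2 - 13*m + 6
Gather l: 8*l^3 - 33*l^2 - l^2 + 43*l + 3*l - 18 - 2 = 8*l^3 - 34*l^2 + 46*l - 20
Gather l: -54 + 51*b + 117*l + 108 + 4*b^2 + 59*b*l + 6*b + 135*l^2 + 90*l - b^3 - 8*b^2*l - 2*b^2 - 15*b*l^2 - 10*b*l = -b^3 + 2*b^2 + 57*b + l^2*(135 - 15*b) + l*(-8*b^2 + 49*b + 207) + 54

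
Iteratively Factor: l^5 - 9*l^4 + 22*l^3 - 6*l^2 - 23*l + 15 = (l - 3)*(l^4 - 6*l^3 + 4*l^2 + 6*l - 5) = (l - 3)*(l + 1)*(l^3 - 7*l^2 + 11*l - 5) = (l - 3)*(l - 1)*(l + 1)*(l^2 - 6*l + 5) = (l - 5)*(l - 3)*(l - 1)*(l + 1)*(l - 1)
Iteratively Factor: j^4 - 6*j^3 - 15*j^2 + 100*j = (j - 5)*(j^3 - j^2 - 20*j) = (j - 5)*(j + 4)*(j^2 - 5*j) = j*(j - 5)*(j + 4)*(j - 5)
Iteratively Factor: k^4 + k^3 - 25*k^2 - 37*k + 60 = (k + 3)*(k^3 - 2*k^2 - 19*k + 20) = (k - 1)*(k + 3)*(k^2 - k - 20) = (k - 5)*(k - 1)*(k + 3)*(k + 4)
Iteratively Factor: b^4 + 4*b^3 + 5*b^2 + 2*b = (b + 1)*(b^3 + 3*b^2 + 2*b) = b*(b + 1)*(b^2 + 3*b + 2) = b*(b + 1)^2*(b + 2)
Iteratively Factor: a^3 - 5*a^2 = (a)*(a^2 - 5*a) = a^2*(a - 5)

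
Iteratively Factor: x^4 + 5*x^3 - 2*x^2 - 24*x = (x + 4)*(x^3 + x^2 - 6*x) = (x - 2)*(x + 4)*(x^2 + 3*x) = (x - 2)*(x + 3)*(x + 4)*(x)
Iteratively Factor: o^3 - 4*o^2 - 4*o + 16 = (o + 2)*(o^2 - 6*o + 8) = (o - 2)*(o + 2)*(o - 4)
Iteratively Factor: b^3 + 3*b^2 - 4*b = (b + 4)*(b^2 - b) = b*(b + 4)*(b - 1)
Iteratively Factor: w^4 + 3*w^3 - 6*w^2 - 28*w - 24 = (w + 2)*(w^3 + w^2 - 8*w - 12) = (w + 2)^2*(w^2 - w - 6) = (w + 2)^3*(w - 3)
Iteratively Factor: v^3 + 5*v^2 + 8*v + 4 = (v + 2)*(v^2 + 3*v + 2) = (v + 2)^2*(v + 1)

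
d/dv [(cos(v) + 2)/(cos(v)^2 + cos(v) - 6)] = (cos(v)^2 + 4*cos(v) + 8)*sin(v)/(cos(v)^2 + cos(v) - 6)^2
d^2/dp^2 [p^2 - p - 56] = 2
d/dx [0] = 0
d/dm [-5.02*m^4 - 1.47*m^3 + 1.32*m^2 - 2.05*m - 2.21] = -20.08*m^3 - 4.41*m^2 + 2.64*m - 2.05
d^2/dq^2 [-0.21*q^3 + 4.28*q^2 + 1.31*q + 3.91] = 8.56 - 1.26*q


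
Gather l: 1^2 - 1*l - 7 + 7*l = 6*l - 6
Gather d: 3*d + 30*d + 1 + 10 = 33*d + 11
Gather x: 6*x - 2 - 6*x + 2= 0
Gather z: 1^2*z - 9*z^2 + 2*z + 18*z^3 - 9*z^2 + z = 18*z^3 - 18*z^2 + 4*z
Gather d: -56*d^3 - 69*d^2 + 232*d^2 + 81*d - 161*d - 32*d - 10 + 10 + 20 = -56*d^3 + 163*d^2 - 112*d + 20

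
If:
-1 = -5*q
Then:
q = 1/5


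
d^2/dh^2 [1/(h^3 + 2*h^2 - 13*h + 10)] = 2*(-(3*h + 2)*(h^3 + 2*h^2 - 13*h + 10) + (3*h^2 + 4*h - 13)^2)/(h^3 + 2*h^2 - 13*h + 10)^3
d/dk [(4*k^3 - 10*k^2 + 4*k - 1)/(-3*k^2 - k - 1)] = (-12*k^4 - 8*k^3 + 10*k^2 + 14*k - 5)/(9*k^4 + 6*k^3 + 7*k^2 + 2*k + 1)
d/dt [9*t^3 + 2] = 27*t^2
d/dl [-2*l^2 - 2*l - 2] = -4*l - 2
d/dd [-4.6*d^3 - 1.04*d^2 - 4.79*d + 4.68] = -13.8*d^2 - 2.08*d - 4.79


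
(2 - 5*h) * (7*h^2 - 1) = -35*h^3 + 14*h^2 + 5*h - 2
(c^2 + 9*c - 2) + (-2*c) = c^2 + 7*c - 2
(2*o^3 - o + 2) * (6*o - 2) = 12*o^4 - 4*o^3 - 6*o^2 + 14*o - 4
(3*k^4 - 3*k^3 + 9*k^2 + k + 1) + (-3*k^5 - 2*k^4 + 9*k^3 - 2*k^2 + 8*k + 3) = -3*k^5 + k^4 + 6*k^3 + 7*k^2 + 9*k + 4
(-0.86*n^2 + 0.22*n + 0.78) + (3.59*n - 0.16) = -0.86*n^2 + 3.81*n + 0.62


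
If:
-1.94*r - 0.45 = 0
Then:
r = -0.23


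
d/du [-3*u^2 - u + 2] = -6*u - 1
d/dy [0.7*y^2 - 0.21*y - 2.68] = 1.4*y - 0.21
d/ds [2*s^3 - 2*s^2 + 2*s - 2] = 6*s^2 - 4*s + 2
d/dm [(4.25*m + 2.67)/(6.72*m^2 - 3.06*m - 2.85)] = (28.56*m^2 - 13.005*m - (4.25*m + 2.67)*(13.44*m - 3.06) - 12.1125)/(-6.72*m^2 + 3.06*m + 2.85)^2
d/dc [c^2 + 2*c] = 2*c + 2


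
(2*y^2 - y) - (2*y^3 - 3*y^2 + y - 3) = -2*y^3 + 5*y^2 - 2*y + 3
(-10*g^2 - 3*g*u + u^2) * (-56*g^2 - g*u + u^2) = 560*g^4 + 178*g^3*u - 63*g^2*u^2 - 4*g*u^3 + u^4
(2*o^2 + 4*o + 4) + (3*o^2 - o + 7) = 5*o^2 + 3*o + 11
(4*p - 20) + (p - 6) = 5*p - 26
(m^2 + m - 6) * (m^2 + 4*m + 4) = m^4 + 5*m^3 + 2*m^2 - 20*m - 24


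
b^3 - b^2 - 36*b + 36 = (b - 6)*(b - 1)*(b + 6)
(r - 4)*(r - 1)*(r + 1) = r^3 - 4*r^2 - r + 4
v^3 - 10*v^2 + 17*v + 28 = (v - 7)*(v - 4)*(v + 1)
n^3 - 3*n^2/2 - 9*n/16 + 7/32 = (n - 7/4)*(n - 1/4)*(n + 1/2)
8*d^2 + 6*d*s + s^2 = (2*d + s)*(4*d + s)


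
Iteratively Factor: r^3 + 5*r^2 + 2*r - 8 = (r + 4)*(r^2 + r - 2) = (r + 2)*(r + 4)*(r - 1)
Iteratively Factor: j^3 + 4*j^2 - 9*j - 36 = (j - 3)*(j^2 + 7*j + 12) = (j - 3)*(j + 3)*(j + 4)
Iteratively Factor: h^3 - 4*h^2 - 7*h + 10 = (h - 1)*(h^2 - 3*h - 10) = (h - 5)*(h - 1)*(h + 2)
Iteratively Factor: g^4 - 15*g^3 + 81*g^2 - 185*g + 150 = (g - 2)*(g^3 - 13*g^2 + 55*g - 75) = (g - 3)*(g - 2)*(g^2 - 10*g + 25) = (g - 5)*(g - 3)*(g - 2)*(g - 5)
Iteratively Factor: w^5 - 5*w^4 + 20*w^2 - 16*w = (w - 2)*(w^4 - 3*w^3 - 6*w^2 + 8*w) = (w - 2)*(w - 1)*(w^3 - 2*w^2 - 8*w) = w*(w - 2)*(w - 1)*(w^2 - 2*w - 8) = w*(w - 2)*(w - 1)*(w + 2)*(w - 4)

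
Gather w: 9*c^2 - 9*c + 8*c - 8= 9*c^2 - c - 8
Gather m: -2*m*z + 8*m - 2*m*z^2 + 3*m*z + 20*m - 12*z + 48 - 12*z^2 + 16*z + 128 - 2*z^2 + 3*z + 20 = m*(-2*z^2 + z + 28) - 14*z^2 + 7*z + 196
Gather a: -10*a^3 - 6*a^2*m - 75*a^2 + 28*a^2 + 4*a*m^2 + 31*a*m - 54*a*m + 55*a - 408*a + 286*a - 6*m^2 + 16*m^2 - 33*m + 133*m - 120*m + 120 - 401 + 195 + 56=-10*a^3 + a^2*(-6*m - 47) + a*(4*m^2 - 23*m - 67) + 10*m^2 - 20*m - 30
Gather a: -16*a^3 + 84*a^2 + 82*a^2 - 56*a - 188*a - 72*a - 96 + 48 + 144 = -16*a^3 + 166*a^2 - 316*a + 96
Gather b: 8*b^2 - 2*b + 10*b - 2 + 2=8*b^2 + 8*b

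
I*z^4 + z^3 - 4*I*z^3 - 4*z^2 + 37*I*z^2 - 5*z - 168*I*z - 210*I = (z - 5)*(z - 7*I)*(z + 6*I)*(I*z + I)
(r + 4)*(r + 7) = r^2 + 11*r + 28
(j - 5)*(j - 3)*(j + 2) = j^3 - 6*j^2 - j + 30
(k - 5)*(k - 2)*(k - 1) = k^3 - 8*k^2 + 17*k - 10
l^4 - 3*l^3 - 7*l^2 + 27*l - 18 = (l - 3)*(l - 2)*(l - 1)*(l + 3)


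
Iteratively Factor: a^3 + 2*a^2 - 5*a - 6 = (a - 2)*(a^2 + 4*a + 3) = (a - 2)*(a + 3)*(a + 1)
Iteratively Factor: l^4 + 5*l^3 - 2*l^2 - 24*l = (l + 3)*(l^3 + 2*l^2 - 8*l) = (l - 2)*(l + 3)*(l^2 + 4*l) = (l - 2)*(l + 3)*(l + 4)*(l)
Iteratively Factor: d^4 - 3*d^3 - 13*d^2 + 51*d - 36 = (d - 3)*(d^3 - 13*d + 12) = (d - 3)*(d + 4)*(d^2 - 4*d + 3) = (d - 3)*(d - 1)*(d + 4)*(d - 3)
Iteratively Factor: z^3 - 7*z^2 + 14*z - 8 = (z - 2)*(z^2 - 5*z + 4) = (z - 4)*(z - 2)*(z - 1)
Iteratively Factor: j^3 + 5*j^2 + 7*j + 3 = (j + 1)*(j^2 + 4*j + 3) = (j + 1)*(j + 3)*(j + 1)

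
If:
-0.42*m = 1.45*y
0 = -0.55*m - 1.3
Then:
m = -2.36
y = 0.68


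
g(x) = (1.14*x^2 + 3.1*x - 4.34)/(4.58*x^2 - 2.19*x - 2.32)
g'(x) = (2.19 - 9.16*x)*(1.14*x^2 + 3.1*x - 4.34)/(4.58*x^2 - 2.19*x - 2.32)^2 + (2.28*x + 3.1)/(4.58*x^2 - 2.19*x - 2.32)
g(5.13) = 0.39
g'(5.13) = -0.02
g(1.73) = 0.58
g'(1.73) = -0.12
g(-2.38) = -0.18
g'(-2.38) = -0.23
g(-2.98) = -0.08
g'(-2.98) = -0.13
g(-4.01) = 0.02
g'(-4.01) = -0.07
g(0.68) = 1.01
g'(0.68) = -0.34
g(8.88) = 0.33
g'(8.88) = -0.01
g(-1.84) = -0.36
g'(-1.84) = -0.46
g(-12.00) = 0.18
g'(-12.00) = -0.01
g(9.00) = 0.33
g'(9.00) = -0.01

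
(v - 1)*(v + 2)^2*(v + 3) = v^4 + 6*v^3 + 9*v^2 - 4*v - 12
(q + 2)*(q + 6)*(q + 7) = q^3 + 15*q^2 + 68*q + 84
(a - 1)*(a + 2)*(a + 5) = a^3 + 6*a^2 + 3*a - 10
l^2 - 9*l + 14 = (l - 7)*(l - 2)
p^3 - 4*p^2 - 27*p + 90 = (p - 6)*(p - 3)*(p + 5)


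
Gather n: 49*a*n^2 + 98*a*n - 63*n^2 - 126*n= n^2*(49*a - 63) + n*(98*a - 126)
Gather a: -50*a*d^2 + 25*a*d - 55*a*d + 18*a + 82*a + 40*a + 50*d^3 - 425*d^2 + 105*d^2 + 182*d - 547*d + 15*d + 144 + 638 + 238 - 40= a*(-50*d^2 - 30*d + 140) + 50*d^3 - 320*d^2 - 350*d + 980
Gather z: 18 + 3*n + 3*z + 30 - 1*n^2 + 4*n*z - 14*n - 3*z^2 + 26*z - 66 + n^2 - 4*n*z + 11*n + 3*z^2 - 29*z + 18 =0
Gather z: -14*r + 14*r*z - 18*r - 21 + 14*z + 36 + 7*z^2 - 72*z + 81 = -32*r + 7*z^2 + z*(14*r - 58) + 96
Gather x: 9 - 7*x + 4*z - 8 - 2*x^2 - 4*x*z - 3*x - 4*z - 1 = -2*x^2 + x*(-4*z - 10)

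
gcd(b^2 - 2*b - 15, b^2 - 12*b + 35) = b - 5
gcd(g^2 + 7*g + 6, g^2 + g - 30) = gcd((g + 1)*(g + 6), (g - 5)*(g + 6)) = g + 6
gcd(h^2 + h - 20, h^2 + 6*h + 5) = h + 5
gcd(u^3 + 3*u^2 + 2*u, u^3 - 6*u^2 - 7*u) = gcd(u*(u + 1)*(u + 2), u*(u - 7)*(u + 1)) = u^2 + u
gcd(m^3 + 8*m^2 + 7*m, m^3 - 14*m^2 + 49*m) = m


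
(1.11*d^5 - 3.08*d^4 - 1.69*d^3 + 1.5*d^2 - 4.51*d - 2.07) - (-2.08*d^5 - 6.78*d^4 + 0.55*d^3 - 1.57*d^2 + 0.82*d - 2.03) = 3.19*d^5 + 3.7*d^4 - 2.24*d^3 + 3.07*d^2 - 5.33*d - 0.04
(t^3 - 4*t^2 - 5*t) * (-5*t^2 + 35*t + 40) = -5*t^5 + 55*t^4 - 75*t^3 - 335*t^2 - 200*t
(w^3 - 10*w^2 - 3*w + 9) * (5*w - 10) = 5*w^4 - 60*w^3 + 85*w^2 + 75*w - 90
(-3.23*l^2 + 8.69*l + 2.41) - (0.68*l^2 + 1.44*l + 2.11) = -3.91*l^2 + 7.25*l + 0.3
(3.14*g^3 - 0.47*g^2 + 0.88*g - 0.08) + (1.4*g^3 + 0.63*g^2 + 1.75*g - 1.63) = 4.54*g^3 + 0.16*g^2 + 2.63*g - 1.71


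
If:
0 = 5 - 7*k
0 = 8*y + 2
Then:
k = 5/7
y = -1/4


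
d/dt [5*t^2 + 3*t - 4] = 10*t + 3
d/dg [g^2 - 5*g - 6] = 2*g - 5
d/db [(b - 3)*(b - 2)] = 2*b - 5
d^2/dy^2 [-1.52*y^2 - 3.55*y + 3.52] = -3.04000000000000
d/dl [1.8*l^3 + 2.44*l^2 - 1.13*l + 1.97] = 5.4*l^2 + 4.88*l - 1.13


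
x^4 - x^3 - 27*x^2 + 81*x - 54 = (x - 3)^2*(x - 1)*(x + 6)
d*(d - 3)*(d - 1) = d^3 - 4*d^2 + 3*d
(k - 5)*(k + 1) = k^2 - 4*k - 5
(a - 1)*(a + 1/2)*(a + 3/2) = a^3 + a^2 - 5*a/4 - 3/4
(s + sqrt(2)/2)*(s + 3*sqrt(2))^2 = s^3 + 13*sqrt(2)*s^2/2 + 24*s + 9*sqrt(2)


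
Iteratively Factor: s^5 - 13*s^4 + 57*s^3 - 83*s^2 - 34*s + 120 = (s - 3)*(s^4 - 10*s^3 + 27*s^2 - 2*s - 40) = (s - 5)*(s - 3)*(s^3 - 5*s^2 + 2*s + 8) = (s - 5)*(s - 4)*(s - 3)*(s^2 - s - 2) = (s - 5)*(s - 4)*(s - 3)*(s + 1)*(s - 2)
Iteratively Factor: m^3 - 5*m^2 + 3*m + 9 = (m - 3)*(m^2 - 2*m - 3) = (m - 3)*(m + 1)*(m - 3)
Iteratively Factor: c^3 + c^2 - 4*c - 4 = (c - 2)*(c^2 + 3*c + 2) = (c - 2)*(c + 1)*(c + 2)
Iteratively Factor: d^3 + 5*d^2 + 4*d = (d + 1)*(d^2 + 4*d) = d*(d + 1)*(d + 4)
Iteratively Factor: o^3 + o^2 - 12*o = (o - 3)*(o^2 + 4*o) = o*(o - 3)*(o + 4)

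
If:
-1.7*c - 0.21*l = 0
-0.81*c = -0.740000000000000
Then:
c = 0.91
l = -7.40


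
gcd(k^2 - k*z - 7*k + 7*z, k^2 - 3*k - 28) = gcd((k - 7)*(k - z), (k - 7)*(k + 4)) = k - 7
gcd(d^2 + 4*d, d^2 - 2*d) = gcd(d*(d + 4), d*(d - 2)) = d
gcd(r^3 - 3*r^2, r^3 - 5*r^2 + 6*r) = r^2 - 3*r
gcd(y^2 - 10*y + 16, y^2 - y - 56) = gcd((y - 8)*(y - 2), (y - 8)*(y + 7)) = y - 8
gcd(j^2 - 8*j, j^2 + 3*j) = j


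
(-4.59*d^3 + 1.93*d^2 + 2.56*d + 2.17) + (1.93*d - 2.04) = -4.59*d^3 + 1.93*d^2 + 4.49*d + 0.13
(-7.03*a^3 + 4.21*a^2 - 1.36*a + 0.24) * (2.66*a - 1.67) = -18.6998*a^4 + 22.9387*a^3 - 10.6483*a^2 + 2.9096*a - 0.4008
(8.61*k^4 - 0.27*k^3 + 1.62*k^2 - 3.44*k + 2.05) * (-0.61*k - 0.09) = -5.2521*k^5 - 0.6102*k^4 - 0.9639*k^3 + 1.9526*k^2 - 0.9409*k - 0.1845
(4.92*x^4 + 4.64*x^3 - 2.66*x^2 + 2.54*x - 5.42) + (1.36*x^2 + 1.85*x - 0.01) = 4.92*x^4 + 4.64*x^3 - 1.3*x^2 + 4.39*x - 5.43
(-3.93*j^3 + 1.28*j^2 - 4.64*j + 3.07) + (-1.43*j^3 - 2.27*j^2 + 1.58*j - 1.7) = -5.36*j^3 - 0.99*j^2 - 3.06*j + 1.37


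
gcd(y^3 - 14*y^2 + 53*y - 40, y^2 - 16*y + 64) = y - 8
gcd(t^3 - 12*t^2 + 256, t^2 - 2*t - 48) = t - 8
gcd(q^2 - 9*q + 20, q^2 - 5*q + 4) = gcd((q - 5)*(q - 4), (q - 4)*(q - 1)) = q - 4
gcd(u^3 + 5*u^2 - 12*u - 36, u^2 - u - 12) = 1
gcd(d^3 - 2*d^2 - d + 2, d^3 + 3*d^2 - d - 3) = d^2 - 1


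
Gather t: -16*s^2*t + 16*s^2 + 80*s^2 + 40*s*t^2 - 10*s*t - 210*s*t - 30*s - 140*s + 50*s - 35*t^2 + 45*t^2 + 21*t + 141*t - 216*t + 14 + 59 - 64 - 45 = 96*s^2 - 120*s + t^2*(40*s + 10) + t*(-16*s^2 - 220*s - 54) - 36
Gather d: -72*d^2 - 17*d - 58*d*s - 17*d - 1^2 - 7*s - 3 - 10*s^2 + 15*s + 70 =-72*d^2 + d*(-58*s - 34) - 10*s^2 + 8*s + 66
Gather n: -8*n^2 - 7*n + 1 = -8*n^2 - 7*n + 1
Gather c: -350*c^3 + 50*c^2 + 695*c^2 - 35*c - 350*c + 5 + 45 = -350*c^3 + 745*c^2 - 385*c + 50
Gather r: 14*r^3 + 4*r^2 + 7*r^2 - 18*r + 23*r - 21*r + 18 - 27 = 14*r^3 + 11*r^2 - 16*r - 9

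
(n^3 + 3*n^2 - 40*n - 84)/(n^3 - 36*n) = (n^2 + 9*n + 14)/(n*(n + 6))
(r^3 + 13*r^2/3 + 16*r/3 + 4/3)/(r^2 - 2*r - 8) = (3*r^2 + 7*r + 2)/(3*(r - 4))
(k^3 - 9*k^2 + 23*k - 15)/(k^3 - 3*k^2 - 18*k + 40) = (k^2 - 4*k + 3)/(k^2 + 2*k - 8)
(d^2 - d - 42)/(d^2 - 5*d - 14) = (d + 6)/(d + 2)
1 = 1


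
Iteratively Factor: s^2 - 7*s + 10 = (s - 2)*(s - 5)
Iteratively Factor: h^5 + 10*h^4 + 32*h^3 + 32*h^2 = (h)*(h^4 + 10*h^3 + 32*h^2 + 32*h) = h*(h + 4)*(h^3 + 6*h^2 + 8*h) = h*(h + 4)^2*(h^2 + 2*h) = h*(h + 2)*(h + 4)^2*(h)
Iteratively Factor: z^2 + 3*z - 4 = (z - 1)*(z + 4)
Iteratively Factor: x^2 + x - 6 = (x - 2)*(x + 3)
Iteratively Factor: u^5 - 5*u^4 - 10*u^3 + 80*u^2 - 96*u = (u - 2)*(u^4 - 3*u^3 - 16*u^2 + 48*u) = (u - 4)*(u - 2)*(u^3 + u^2 - 12*u) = (u - 4)*(u - 2)*(u + 4)*(u^2 - 3*u) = u*(u - 4)*(u - 2)*(u + 4)*(u - 3)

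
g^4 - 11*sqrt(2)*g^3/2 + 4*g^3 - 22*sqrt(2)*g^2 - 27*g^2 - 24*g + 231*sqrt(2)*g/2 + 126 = (g - 3)*(g + 7)*(g - 6*sqrt(2))*(g + sqrt(2)/2)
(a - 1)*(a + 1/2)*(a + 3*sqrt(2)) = a^3 - a^2/2 + 3*sqrt(2)*a^2 - 3*sqrt(2)*a/2 - a/2 - 3*sqrt(2)/2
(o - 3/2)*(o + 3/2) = o^2 - 9/4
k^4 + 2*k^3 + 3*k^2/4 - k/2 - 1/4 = (k - 1/2)*(k + 1/2)*(k + 1)^2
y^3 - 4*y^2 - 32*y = y*(y - 8)*(y + 4)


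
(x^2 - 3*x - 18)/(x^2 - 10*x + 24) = (x + 3)/(x - 4)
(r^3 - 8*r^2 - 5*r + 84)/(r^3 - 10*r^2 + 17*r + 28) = (r + 3)/(r + 1)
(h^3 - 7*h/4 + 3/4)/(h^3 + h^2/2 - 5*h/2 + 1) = (h + 3/2)/(h + 2)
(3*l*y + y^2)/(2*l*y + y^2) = (3*l + y)/(2*l + y)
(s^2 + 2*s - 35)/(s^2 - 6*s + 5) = (s + 7)/(s - 1)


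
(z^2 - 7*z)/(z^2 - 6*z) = (z - 7)/(z - 6)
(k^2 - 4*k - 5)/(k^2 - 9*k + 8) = (k^2 - 4*k - 5)/(k^2 - 9*k + 8)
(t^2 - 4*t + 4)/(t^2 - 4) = (t - 2)/(t + 2)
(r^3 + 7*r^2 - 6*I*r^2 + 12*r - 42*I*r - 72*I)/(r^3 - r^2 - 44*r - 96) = (r - 6*I)/(r - 8)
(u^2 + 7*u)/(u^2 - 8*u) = (u + 7)/(u - 8)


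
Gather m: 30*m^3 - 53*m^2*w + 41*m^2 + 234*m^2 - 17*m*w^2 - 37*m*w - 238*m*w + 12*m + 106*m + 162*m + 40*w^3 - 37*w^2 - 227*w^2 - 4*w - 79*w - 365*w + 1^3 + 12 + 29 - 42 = 30*m^3 + m^2*(275 - 53*w) + m*(-17*w^2 - 275*w + 280) + 40*w^3 - 264*w^2 - 448*w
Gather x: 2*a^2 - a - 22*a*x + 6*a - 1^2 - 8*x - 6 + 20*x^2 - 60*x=2*a^2 + 5*a + 20*x^2 + x*(-22*a - 68) - 7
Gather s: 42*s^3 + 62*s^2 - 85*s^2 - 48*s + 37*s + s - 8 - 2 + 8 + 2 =42*s^3 - 23*s^2 - 10*s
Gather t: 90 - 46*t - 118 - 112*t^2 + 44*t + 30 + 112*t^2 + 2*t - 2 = 0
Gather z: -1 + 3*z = 3*z - 1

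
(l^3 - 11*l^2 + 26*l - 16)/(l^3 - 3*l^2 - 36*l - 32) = (l^2 - 3*l + 2)/(l^2 + 5*l + 4)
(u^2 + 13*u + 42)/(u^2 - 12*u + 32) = (u^2 + 13*u + 42)/(u^2 - 12*u + 32)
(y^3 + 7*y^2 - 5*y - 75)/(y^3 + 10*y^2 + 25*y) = (y - 3)/y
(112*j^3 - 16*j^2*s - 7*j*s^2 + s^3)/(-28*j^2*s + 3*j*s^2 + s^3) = (-28*j^2 - 3*j*s + s^2)/(s*(7*j + s))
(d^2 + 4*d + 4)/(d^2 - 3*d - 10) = (d + 2)/(d - 5)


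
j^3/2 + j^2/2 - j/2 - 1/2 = (j/2 + 1/2)*(j - 1)*(j + 1)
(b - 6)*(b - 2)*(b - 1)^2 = b^4 - 10*b^3 + 29*b^2 - 32*b + 12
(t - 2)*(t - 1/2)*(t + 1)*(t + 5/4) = t^4 - t^3/4 - 27*t^2/8 - 7*t/8 + 5/4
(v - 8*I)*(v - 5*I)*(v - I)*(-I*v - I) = -I*v^4 - 14*v^3 - I*v^3 - 14*v^2 + 53*I*v^2 + 40*v + 53*I*v + 40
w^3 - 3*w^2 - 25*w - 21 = (w - 7)*(w + 1)*(w + 3)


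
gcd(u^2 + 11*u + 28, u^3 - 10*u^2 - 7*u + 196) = u + 4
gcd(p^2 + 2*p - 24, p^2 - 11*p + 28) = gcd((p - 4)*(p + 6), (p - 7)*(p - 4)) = p - 4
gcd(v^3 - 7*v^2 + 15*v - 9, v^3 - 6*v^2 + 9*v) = v^2 - 6*v + 9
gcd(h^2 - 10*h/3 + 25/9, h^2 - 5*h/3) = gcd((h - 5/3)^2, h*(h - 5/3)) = h - 5/3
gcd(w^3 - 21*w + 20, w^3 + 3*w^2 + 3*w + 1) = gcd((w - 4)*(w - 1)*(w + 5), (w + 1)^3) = 1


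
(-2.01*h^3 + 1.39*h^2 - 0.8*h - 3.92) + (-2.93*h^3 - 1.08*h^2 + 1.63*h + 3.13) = -4.94*h^3 + 0.31*h^2 + 0.83*h - 0.79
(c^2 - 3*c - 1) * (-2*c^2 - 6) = -2*c^4 + 6*c^3 - 4*c^2 + 18*c + 6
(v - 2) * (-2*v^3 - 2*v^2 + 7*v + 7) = -2*v^4 + 2*v^3 + 11*v^2 - 7*v - 14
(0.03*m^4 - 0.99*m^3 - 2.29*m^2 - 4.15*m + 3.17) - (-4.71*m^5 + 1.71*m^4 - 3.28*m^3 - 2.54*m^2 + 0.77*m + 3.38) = 4.71*m^5 - 1.68*m^4 + 2.29*m^3 + 0.25*m^2 - 4.92*m - 0.21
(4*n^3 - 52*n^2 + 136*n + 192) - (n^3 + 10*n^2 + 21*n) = 3*n^3 - 62*n^2 + 115*n + 192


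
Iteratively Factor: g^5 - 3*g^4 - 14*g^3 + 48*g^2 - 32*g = (g)*(g^4 - 3*g^3 - 14*g^2 + 48*g - 32) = g*(g - 1)*(g^3 - 2*g^2 - 16*g + 32) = g*(g - 2)*(g - 1)*(g^2 - 16) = g*(g - 4)*(g - 2)*(g - 1)*(g + 4)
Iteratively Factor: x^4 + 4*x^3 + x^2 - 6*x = (x + 2)*(x^3 + 2*x^2 - 3*x) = (x - 1)*(x + 2)*(x^2 + 3*x) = x*(x - 1)*(x + 2)*(x + 3)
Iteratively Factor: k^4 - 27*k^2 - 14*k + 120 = (k - 2)*(k^3 + 2*k^2 - 23*k - 60) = (k - 5)*(k - 2)*(k^2 + 7*k + 12) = (k - 5)*(k - 2)*(k + 3)*(k + 4)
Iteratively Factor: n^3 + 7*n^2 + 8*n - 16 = (n + 4)*(n^2 + 3*n - 4) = (n + 4)^2*(n - 1)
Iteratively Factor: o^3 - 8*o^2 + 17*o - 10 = (o - 5)*(o^2 - 3*o + 2) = (o - 5)*(o - 1)*(o - 2)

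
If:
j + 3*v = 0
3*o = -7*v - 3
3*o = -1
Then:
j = 6/7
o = -1/3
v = -2/7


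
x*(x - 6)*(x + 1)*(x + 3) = x^4 - 2*x^3 - 21*x^2 - 18*x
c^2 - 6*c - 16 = (c - 8)*(c + 2)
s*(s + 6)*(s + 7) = s^3 + 13*s^2 + 42*s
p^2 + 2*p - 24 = (p - 4)*(p + 6)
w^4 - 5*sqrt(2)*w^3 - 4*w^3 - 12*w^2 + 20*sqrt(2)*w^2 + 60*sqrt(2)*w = w*(w - 6)*(w + 2)*(w - 5*sqrt(2))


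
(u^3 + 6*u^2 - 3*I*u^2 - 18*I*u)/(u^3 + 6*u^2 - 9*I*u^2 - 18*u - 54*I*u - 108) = u/(u - 6*I)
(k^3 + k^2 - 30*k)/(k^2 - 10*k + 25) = k*(k + 6)/(k - 5)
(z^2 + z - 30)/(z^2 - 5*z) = (z + 6)/z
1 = 1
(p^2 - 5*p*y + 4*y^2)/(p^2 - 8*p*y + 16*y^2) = (-p + y)/(-p + 4*y)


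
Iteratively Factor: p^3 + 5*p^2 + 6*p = (p)*(p^2 + 5*p + 6) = p*(p + 3)*(p + 2)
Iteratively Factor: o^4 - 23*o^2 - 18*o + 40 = (o + 2)*(o^3 - 2*o^2 - 19*o + 20) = (o - 5)*(o + 2)*(o^2 + 3*o - 4) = (o - 5)*(o + 2)*(o + 4)*(o - 1)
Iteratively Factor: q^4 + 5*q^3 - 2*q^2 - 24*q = (q + 3)*(q^3 + 2*q^2 - 8*q) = q*(q + 3)*(q^2 + 2*q - 8) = q*(q - 2)*(q + 3)*(q + 4)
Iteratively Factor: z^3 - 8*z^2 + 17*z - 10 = (z - 5)*(z^2 - 3*z + 2) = (z - 5)*(z - 1)*(z - 2)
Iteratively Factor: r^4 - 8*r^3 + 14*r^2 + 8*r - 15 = (r + 1)*(r^3 - 9*r^2 + 23*r - 15) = (r - 3)*(r + 1)*(r^2 - 6*r + 5) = (r - 3)*(r - 1)*(r + 1)*(r - 5)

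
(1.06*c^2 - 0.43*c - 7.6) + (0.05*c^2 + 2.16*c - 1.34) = 1.11*c^2 + 1.73*c - 8.94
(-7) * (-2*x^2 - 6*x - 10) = 14*x^2 + 42*x + 70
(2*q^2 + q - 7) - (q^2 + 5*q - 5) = q^2 - 4*q - 2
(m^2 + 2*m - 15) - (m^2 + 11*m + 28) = -9*m - 43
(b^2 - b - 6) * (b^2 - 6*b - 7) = b^4 - 7*b^3 - 7*b^2 + 43*b + 42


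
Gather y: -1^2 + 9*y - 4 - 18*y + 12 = 7 - 9*y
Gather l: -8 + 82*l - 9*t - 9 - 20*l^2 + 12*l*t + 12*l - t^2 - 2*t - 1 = -20*l^2 + l*(12*t + 94) - t^2 - 11*t - 18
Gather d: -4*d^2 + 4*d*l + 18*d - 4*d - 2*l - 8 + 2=-4*d^2 + d*(4*l + 14) - 2*l - 6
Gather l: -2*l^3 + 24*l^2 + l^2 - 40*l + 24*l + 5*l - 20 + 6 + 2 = -2*l^3 + 25*l^2 - 11*l - 12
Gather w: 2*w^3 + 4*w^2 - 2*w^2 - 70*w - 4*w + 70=2*w^3 + 2*w^2 - 74*w + 70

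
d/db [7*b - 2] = 7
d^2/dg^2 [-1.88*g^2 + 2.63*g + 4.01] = -3.76000000000000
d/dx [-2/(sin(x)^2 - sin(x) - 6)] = 2*(2*sin(x) - 1)*cos(x)/(sin(x) + cos(x)^2 + 5)^2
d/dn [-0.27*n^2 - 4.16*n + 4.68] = -0.54*n - 4.16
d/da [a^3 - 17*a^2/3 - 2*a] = 3*a^2 - 34*a/3 - 2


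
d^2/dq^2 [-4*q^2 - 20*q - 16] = -8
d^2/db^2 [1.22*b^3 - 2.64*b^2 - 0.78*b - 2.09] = 7.32*b - 5.28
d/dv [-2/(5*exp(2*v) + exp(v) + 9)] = (20*exp(v) + 2)*exp(v)/(5*exp(2*v) + exp(v) + 9)^2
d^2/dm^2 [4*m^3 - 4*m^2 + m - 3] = 24*m - 8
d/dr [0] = 0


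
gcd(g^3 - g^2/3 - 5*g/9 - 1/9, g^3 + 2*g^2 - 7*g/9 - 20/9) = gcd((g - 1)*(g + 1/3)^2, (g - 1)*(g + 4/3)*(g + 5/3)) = g - 1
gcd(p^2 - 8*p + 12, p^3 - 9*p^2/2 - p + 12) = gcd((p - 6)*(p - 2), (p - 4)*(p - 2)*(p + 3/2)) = p - 2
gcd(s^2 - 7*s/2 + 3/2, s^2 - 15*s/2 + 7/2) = s - 1/2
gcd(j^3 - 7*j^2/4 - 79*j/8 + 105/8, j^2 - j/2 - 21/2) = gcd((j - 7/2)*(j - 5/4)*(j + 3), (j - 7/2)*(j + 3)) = j^2 - j/2 - 21/2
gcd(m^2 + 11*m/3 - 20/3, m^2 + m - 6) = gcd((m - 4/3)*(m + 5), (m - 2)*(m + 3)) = 1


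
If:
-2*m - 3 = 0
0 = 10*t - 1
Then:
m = -3/2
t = 1/10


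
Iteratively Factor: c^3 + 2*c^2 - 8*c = (c + 4)*(c^2 - 2*c) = c*(c + 4)*(c - 2)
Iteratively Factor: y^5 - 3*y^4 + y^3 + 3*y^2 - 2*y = (y - 2)*(y^4 - y^3 - y^2 + y) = y*(y - 2)*(y^3 - y^2 - y + 1) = y*(y - 2)*(y - 1)*(y^2 - 1) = y*(y - 2)*(y - 1)^2*(y + 1)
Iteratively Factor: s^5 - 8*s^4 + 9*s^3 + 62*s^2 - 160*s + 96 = (s - 4)*(s^4 - 4*s^3 - 7*s^2 + 34*s - 24) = (s - 4)*(s + 3)*(s^3 - 7*s^2 + 14*s - 8) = (s - 4)*(s - 2)*(s + 3)*(s^2 - 5*s + 4) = (s - 4)^2*(s - 2)*(s + 3)*(s - 1)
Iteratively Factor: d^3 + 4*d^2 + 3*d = (d + 1)*(d^2 + 3*d) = d*(d + 1)*(d + 3)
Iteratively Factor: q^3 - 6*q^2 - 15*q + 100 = (q - 5)*(q^2 - q - 20) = (q - 5)*(q + 4)*(q - 5)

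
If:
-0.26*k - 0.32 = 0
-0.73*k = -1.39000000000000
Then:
No Solution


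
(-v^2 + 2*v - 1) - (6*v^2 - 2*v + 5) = -7*v^2 + 4*v - 6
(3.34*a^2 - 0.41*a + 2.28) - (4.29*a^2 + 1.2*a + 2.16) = -0.95*a^2 - 1.61*a + 0.12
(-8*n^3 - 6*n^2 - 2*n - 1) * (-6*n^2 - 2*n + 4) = 48*n^5 + 52*n^4 - 8*n^3 - 14*n^2 - 6*n - 4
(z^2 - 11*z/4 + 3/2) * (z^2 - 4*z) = z^4 - 27*z^3/4 + 25*z^2/2 - 6*z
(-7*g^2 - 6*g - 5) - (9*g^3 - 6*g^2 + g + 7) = -9*g^3 - g^2 - 7*g - 12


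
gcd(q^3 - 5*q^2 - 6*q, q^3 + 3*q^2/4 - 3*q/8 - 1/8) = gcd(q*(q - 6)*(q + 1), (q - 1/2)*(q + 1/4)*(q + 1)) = q + 1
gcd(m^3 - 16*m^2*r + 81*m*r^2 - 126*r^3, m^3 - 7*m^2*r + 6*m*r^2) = -m + 6*r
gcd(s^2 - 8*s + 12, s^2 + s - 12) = 1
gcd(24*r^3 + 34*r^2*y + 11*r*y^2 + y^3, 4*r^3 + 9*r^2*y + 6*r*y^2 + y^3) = 4*r^2 + 5*r*y + y^2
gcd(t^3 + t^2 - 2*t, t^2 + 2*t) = t^2 + 2*t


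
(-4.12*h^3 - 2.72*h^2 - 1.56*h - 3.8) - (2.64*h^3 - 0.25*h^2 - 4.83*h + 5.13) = -6.76*h^3 - 2.47*h^2 + 3.27*h - 8.93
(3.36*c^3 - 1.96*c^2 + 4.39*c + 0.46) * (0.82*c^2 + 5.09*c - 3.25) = 2.7552*c^5 + 15.4952*c^4 - 17.2966*c^3 + 29.0923*c^2 - 11.9261*c - 1.495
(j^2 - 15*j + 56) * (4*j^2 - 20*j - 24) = 4*j^4 - 80*j^3 + 500*j^2 - 760*j - 1344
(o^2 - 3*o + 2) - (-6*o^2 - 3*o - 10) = 7*o^2 + 12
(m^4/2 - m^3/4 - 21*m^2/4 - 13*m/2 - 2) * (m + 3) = m^5/2 + 5*m^4/4 - 6*m^3 - 89*m^2/4 - 43*m/2 - 6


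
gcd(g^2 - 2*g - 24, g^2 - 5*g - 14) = 1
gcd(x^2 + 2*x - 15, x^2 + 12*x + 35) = x + 5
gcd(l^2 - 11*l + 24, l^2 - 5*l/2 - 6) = 1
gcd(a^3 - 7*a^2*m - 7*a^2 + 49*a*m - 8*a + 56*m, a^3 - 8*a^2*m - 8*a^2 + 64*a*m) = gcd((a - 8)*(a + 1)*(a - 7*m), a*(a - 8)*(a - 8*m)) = a - 8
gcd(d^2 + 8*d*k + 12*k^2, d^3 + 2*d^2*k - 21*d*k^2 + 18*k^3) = d + 6*k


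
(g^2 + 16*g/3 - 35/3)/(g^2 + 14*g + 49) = (g - 5/3)/(g + 7)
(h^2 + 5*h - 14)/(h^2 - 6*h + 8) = (h + 7)/(h - 4)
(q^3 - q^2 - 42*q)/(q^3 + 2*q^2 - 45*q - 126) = q/(q + 3)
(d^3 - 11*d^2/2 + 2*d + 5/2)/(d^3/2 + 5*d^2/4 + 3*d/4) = 2*(2*d^3 - 11*d^2 + 4*d + 5)/(d*(2*d^2 + 5*d + 3))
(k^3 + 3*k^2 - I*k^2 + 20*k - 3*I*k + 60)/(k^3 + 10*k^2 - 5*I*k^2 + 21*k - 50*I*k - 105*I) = (k + 4*I)/(k + 7)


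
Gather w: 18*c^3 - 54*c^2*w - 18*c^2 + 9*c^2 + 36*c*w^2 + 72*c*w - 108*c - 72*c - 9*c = 18*c^3 - 9*c^2 + 36*c*w^2 - 189*c + w*(-54*c^2 + 72*c)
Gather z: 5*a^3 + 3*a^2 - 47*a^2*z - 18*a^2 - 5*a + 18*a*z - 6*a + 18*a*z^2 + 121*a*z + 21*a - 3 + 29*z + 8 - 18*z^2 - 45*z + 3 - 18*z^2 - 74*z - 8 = 5*a^3 - 15*a^2 + 10*a + z^2*(18*a - 36) + z*(-47*a^2 + 139*a - 90)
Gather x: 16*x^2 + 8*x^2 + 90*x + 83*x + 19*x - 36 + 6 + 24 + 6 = 24*x^2 + 192*x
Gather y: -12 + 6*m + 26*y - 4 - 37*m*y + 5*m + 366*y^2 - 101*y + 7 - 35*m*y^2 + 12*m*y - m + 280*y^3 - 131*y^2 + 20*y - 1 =10*m + 280*y^3 + y^2*(235 - 35*m) + y*(-25*m - 55) - 10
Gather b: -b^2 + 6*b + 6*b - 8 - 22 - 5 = -b^2 + 12*b - 35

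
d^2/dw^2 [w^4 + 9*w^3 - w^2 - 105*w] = 12*w^2 + 54*w - 2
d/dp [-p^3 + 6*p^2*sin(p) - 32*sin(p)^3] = 6*p^2*cos(p) - 3*p^2 + 12*p*sin(p) - 96*sin(p)^2*cos(p)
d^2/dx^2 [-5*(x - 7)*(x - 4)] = -10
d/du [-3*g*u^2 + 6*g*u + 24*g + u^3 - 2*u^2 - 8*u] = -6*g*u + 6*g + 3*u^2 - 4*u - 8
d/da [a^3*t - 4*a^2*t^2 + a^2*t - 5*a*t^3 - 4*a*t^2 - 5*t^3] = t*(3*a^2 - 8*a*t + 2*a - 5*t^2 - 4*t)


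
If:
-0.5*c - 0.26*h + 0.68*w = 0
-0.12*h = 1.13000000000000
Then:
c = 1.36*w + 4.89666666666667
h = -9.42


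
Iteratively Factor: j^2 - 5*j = (j)*(j - 5)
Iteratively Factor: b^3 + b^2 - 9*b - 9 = (b + 3)*(b^2 - 2*b - 3) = (b - 3)*(b + 3)*(b + 1)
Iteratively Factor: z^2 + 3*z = (z + 3)*(z)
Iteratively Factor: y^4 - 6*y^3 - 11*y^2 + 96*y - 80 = (y - 1)*(y^3 - 5*y^2 - 16*y + 80) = (y - 5)*(y - 1)*(y^2 - 16) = (y - 5)*(y - 4)*(y - 1)*(y + 4)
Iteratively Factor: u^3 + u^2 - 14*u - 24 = (u + 3)*(u^2 - 2*u - 8) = (u - 4)*(u + 3)*(u + 2)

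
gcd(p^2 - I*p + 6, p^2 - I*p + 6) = p^2 - I*p + 6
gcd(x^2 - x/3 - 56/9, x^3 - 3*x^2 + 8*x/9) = x - 8/3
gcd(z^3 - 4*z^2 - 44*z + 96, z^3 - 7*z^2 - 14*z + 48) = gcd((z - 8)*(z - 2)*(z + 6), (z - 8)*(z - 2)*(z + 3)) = z^2 - 10*z + 16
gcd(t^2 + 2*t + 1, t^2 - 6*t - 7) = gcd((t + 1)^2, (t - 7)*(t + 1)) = t + 1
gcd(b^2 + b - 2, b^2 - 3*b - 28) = 1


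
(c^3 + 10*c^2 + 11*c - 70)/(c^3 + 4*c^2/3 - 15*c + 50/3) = 3*(c + 7)/(3*c - 5)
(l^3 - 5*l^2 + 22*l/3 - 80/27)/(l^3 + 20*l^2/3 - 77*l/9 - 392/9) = (9*l^2 - 21*l + 10)/(3*(3*l^2 + 28*l + 49))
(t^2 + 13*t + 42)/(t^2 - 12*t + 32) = (t^2 + 13*t + 42)/(t^2 - 12*t + 32)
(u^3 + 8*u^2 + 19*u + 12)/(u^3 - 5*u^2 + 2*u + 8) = (u^2 + 7*u + 12)/(u^2 - 6*u + 8)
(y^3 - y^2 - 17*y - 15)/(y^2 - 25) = (y^2 + 4*y + 3)/(y + 5)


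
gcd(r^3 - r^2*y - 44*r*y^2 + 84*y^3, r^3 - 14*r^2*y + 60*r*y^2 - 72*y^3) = r^2 - 8*r*y + 12*y^2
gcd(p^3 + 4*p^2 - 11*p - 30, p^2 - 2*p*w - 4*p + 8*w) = 1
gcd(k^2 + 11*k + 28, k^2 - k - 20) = k + 4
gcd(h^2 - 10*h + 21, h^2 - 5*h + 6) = h - 3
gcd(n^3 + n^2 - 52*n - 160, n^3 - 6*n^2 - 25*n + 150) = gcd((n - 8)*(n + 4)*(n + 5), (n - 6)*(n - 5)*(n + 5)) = n + 5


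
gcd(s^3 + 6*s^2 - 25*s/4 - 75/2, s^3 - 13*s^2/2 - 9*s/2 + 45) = s + 5/2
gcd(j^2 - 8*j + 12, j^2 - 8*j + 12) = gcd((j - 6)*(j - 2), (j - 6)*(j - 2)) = j^2 - 8*j + 12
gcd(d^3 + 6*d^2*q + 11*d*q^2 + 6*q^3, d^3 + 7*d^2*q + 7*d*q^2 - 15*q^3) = d + 3*q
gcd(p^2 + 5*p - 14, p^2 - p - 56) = p + 7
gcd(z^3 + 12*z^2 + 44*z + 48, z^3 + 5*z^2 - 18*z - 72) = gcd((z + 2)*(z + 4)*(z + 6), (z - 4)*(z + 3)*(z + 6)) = z + 6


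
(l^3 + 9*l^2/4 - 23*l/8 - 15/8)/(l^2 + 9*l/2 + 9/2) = (8*l^2 - 6*l - 5)/(4*(2*l + 3))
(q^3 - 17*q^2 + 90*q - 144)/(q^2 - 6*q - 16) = (q^2 - 9*q + 18)/(q + 2)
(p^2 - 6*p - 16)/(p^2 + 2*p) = (p - 8)/p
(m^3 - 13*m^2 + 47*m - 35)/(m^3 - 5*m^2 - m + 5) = (m - 7)/(m + 1)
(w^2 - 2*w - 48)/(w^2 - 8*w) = (w + 6)/w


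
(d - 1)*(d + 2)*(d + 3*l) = d^3 + 3*d^2*l + d^2 + 3*d*l - 2*d - 6*l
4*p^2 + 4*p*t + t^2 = (2*p + t)^2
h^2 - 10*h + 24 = (h - 6)*(h - 4)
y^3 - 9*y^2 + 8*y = y*(y - 8)*(y - 1)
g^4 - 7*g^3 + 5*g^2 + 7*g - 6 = (g - 6)*(g - 1)^2*(g + 1)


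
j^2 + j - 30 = (j - 5)*(j + 6)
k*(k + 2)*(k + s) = k^3 + k^2*s + 2*k^2 + 2*k*s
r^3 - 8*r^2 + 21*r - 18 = (r - 3)^2*(r - 2)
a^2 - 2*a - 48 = (a - 8)*(a + 6)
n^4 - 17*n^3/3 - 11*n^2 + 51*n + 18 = (n - 6)*(n - 3)*(n + 1/3)*(n + 3)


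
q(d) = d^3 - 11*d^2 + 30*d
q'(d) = 3*d^2 - 22*d + 30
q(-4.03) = -365.00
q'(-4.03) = 167.38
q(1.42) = 23.28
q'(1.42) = 4.81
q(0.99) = 19.89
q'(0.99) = 11.16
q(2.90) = 18.88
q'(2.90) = -8.57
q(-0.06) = -1.84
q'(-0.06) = 31.33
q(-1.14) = -49.98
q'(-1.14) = 58.98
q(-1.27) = -57.89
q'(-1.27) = 62.78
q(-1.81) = -96.27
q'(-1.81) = 79.65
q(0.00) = 0.00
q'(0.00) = 30.00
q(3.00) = 18.00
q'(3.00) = -9.00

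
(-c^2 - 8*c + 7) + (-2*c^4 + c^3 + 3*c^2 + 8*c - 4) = -2*c^4 + c^3 + 2*c^2 + 3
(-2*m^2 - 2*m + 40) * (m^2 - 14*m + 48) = -2*m^4 + 26*m^3 - 28*m^2 - 656*m + 1920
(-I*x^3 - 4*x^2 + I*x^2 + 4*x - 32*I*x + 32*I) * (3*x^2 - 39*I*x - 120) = -3*I*x^5 - 51*x^4 + 3*I*x^4 + 51*x^3 + 180*I*x^3 - 768*x^2 - 180*I*x^2 + 768*x + 3840*I*x - 3840*I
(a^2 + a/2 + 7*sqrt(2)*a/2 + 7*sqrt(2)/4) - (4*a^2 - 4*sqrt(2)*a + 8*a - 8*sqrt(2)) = -3*a^2 - 15*a/2 + 15*sqrt(2)*a/2 + 39*sqrt(2)/4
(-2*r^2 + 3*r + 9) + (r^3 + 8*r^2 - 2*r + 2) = r^3 + 6*r^2 + r + 11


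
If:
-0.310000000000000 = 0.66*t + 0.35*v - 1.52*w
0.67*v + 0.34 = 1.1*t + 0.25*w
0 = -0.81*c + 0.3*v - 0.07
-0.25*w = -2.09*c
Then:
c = 0.06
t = 0.44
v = 0.39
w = 0.48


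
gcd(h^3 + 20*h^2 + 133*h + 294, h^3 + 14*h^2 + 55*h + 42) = h^2 + 13*h + 42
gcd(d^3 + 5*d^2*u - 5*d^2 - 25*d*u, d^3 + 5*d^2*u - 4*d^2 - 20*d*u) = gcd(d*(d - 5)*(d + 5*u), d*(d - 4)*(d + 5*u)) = d^2 + 5*d*u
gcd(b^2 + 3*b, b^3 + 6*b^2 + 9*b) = b^2 + 3*b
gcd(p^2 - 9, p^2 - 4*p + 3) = p - 3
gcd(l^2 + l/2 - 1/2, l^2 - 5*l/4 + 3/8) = l - 1/2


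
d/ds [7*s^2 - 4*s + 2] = 14*s - 4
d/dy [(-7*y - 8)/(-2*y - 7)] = 33/(2*y + 7)^2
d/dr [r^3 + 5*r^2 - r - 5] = 3*r^2 + 10*r - 1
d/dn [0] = 0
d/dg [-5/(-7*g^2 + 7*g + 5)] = 35*(1 - 2*g)/(-7*g^2 + 7*g + 5)^2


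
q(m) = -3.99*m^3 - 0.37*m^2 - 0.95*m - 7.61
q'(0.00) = -0.95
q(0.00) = -7.61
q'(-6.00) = -427.43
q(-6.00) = 846.61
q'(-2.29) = -62.03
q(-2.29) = 40.54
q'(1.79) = -40.63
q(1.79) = -33.38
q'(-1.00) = -12.18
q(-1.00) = -3.04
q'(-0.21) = -1.32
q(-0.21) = -7.39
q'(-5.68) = -382.93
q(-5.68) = 717.02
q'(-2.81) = -93.39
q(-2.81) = 80.67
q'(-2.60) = -79.94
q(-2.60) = 62.49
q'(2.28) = -64.86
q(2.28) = -58.99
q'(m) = -11.97*m^2 - 0.74*m - 0.95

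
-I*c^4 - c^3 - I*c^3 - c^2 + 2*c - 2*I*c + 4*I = (c - 1)*(c + 2)*(c - 2*I)*(-I*c + 1)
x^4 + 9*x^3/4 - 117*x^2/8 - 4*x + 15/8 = (x - 3)*(x - 1/4)*(x + 1/2)*(x + 5)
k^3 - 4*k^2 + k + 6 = (k - 3)*(k - 2)*(k + 1)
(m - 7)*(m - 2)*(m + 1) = m^3 - 8*m^2 + 5*m + 14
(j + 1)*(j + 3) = j^2 + 4*j + 3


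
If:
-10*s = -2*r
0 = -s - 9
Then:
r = -45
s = -9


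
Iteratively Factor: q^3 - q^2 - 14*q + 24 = (q + 4)*(q^2 - 5*q + 6) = (q - 2)*(q + 4)*(q - 3)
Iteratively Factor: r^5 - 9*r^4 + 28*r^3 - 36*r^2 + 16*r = (r)*(r^4 - 9*r^3 + 28*r^2 - 36*r + 16) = r*(r - 1)*(r^3 - 8*r^2 + 20*r - 16) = r*(r - 2)*(r - 1)*(r^2 - 6*r + 8) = r*(r - 2)^2*(r - 1)*(r - 4)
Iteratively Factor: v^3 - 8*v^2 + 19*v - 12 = (v - 1)*(v^2 - 7*v + 12) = (v - 4)*(v - 1)*(v - 3)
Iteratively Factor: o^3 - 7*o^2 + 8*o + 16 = (o - 4)*(o^2 - 3*o - 4) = (o - 4)^2*(o + 1)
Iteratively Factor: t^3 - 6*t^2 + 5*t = (t - 5)*(t^2 - t) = t*(t - 5)*(t - 1)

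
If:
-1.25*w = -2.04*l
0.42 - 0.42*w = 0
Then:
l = 0.61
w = 1.00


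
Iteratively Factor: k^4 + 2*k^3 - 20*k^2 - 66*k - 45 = (k + 3)*(k^3 - k^2 - 17*k - 15) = (k + 1)*(k + 3)*(k^2 - 2*k - 15) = (k + 1)*(k + 3)^2*(k - 5)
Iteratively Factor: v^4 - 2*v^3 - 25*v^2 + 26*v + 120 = (v - 5)*(v^3 + 3*v^2 - 10*v - 24) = (v - 5)*(v + 4)*(v^2 - v - 6) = (v - 5)*(v + 2)*(v + 4)*(v - 3)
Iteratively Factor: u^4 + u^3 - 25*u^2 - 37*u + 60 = (u + 4)*(u^3 - 3*u^2 - 13*u + 15) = (u - 5)*(u + 4)*(u^2 + 2*u - 3) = (u - 5)*(u - 1)*(u + 4)*(u + 3)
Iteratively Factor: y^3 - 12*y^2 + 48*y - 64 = (y - 4)*(y^2 - 8*y + 16) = (y - 4)^2*(y - 4)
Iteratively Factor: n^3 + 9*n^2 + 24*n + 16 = (n + 1)*(n^2 + 8*n + 16) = (n + 1)*(n + 4)*(n + 4)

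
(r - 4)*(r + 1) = r^2 - 3*r - 4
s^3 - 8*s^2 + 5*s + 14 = (s - 7)*(s - 2)*(s + 1)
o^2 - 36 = (o - 6)*(o + 6)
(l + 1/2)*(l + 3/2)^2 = l^3 + 7*l^2/2 + 15*l/4 + 9/8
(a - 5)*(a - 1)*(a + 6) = a^3 - 31*a + 30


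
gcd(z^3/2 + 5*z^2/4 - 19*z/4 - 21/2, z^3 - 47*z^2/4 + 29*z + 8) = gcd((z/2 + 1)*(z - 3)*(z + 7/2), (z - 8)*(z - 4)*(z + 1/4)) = 1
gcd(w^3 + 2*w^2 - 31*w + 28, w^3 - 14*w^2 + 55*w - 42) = w - 1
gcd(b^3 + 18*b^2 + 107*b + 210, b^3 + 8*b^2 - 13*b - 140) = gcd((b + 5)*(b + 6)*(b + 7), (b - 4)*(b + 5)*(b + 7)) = b^2 + 12*b + 35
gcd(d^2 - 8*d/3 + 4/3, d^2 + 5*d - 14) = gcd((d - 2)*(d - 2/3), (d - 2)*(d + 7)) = d - 2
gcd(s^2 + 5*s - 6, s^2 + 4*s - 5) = s - 1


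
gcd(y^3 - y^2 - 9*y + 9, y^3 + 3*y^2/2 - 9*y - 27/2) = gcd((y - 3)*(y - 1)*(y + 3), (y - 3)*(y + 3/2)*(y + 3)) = y^2 - 9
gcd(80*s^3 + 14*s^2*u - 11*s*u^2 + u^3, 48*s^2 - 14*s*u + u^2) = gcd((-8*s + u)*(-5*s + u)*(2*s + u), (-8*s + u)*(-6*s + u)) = 8*s - u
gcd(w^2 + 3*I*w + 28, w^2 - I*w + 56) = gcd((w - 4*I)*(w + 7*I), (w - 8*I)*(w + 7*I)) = w + 7*I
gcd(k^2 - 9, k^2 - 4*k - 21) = k + 3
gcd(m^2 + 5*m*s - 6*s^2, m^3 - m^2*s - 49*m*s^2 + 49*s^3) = -m + s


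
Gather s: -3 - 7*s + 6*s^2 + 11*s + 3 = 6*s^2 + 4*s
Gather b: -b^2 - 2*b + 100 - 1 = -b^2 - 2*b + 99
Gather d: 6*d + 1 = 6*d + 1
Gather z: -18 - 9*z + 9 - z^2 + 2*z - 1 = -z^2 - 7*z - 10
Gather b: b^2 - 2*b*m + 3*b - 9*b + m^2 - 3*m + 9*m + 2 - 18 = b^2 + b*(-2*m - 6) + m^2 + 6*m - 16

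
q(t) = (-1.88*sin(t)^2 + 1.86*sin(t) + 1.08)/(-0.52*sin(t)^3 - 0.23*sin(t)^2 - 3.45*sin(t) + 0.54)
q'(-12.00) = 2.62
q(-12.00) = -1.05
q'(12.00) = 1.12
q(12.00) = -0.19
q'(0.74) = 1.40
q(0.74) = -0.72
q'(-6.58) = 2.36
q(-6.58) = 0.24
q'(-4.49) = -0.22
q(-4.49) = -0.31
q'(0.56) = 2.70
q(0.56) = -1.07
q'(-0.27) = 2.60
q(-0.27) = 0.31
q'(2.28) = -0.99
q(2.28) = -0.58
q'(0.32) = 14.32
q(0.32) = -2.53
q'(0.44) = 5.09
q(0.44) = -1.51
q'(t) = (-3.76*sin(t)*cos(t) + 1.86*cos(t))/(-0.52*sin(t)^3 - 0.23*sin(t)^2 - 3.45*sin(t) + 0.54) + (1.56*sin(t)^2*cos(t) + 0.46*sin(t)*cos(t) + 3.45*cos(t))*(-1.88*sin(t)^2 + 1.86*sin(t) + 1.08)/(-0.52*sin(t)^3 - 0.23*sin(t)^2 - 3.45*sin(t) + 0.54)^2 = (-0.9776*sin(t)^4 + 1.9344*sin(t)^3 + 8.5986*sin(t)^2 - 1.5336*sin(t) + 4.7304)*cos(t)/(0.2704*sin(t)^6 + 0.2392*sin(t)^5 + 3.6409*sin(t)^4 + 1.0254*sin(t)^3 + 11.6541*sin(t)^2 - 3.726*sin(t) + 0.2916)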